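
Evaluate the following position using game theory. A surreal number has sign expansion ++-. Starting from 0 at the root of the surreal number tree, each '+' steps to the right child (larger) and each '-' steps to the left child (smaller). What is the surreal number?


Sign expansion: ++-
Rule: track bounds (lo, hi), initially (-inf, +inf). On '+', the current value becomes lo and we move to the simplest number in (value, hi): value + 1 if hi = +inf, otherwise the midpoint (value + hi)/2. On '-', the current value becomes hi and we move to value - 1 if lo = -inf, otherwise the midpoint (lo + value)/2.
Start at 0.
Step 1: sign = +, move right. Bounds: (0, +inf). Value = 1
Step 2: sign = +, move right. Bounds: (1, +inf). Value = 2
Step 3: sign = -, move left. Bounds: (1, 2). Value = 3/2
The surreal number with sign expansion ++- is 3/2.

3/2


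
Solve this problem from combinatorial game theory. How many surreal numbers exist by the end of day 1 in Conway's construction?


Day 0: {|} = 0 is born. Count = 1.
Day n: the number of surreal numbers born by day n is 2^(n+1) - 1.
By day 0: 2^1 - 1 = 1
By day 1: 2^2 - 1 = 3
By day 1: 3 surreal numbers.

3


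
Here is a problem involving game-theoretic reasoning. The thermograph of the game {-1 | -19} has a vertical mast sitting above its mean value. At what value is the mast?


Game = {-1 | -19}, a switch {a | b} with numbers a > b.
Its thermograph has left wall a - t and right wall b + t, which meet at t = (a - b)/2, where both equal (a + b)/2. So the mast (mean value) is at (a + b)/2.
Mean = (-1 + (-19))/2 = -20/2 = -10

-10


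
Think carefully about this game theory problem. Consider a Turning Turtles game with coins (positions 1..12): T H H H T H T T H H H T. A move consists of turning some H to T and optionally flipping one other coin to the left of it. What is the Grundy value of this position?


Coins: T H H H T H T T H H H T
Key fact: a single head at position k behaves exactly like a Nim heap of size k (turning it to T and optionally flipping a coin at j < k corresponds to moving the heap from k to j, or to 0), and heads combine as a disjunctive sum (two heads at the same place would cancel, matching j XOR j = 0). So the Nim-value is the XOR of the 1-indexed positions of the heads.
Face-up positions (1-indexed): [2, 3, 4, 6, 9, 10, 11]
XOR 0 with 2: 0 XOR 2 = 2
XOR 2 with 3: 2 XOR 3 = 1
XOR 1 with 4: 1 XOR 4 = 5
XOR 5 with 6: 5 XOR 6 = 3
XOR 3 with 9: 3 XOR 9 = 10
XOR 10 with 10: 10 XOR 10 = 0
XOR 0 with 11: 0 XOR 11 = 11
Nim-value = 11

11


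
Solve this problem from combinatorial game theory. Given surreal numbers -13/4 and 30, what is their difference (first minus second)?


x = -13/4, y = 30
Converting to common denominator: 4
x = -13/4, y = 120/4
x - y = -13/4 - 30 = -133/4

-133/4


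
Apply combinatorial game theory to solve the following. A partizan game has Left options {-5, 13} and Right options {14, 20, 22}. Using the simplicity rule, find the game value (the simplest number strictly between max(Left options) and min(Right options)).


Left options: {-5, 13}, max = 13
Right options: {14, 20, 22}, min = 14
All options are numbers and max(Left) < min(Right), so by the simplicity theorem the value is the simplest (earliest-born) number strictly between 13 and 14.
No integer lies strictly between 13 and 14, so the value is the dyadic rational m/2^k in the interval with the smallest k (then m odd); search k = 1, 2, ...:
Denominator 2: 27/2 lies strictly between 13 and 14 -- found.
The simplest number in the interval is 27/2.
Game value = 27/2

27/2


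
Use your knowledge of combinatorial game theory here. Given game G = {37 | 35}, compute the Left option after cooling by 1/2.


Original game: {37 | 35} (a switch {a | b} with a > b).
Cooling by t (for t below the temperature (a - b)/2 = 1) taxes each move by t: {a | b} cooled by t is {a - t | b + t}.
Cooling amount: t = 1/2
Cooled Left option: 37 - 1/2 = 73/2
Cooled Right option: 35 + 1/2 = 71/2
Cooled game: {73/2 | 71/2}
Left option = 73/2

73/2


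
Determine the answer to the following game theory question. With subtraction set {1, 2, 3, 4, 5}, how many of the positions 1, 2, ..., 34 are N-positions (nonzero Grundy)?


Subtraction set S = {1, 2, 3, 4, 5}, so G(n) = n mod 6.
G(n) = 0 when n is a multiple of 6.
Multiples of 6 in [1, 34]: 5
N-positions (nonzero Grundy) = 34 - 5 = 29

29


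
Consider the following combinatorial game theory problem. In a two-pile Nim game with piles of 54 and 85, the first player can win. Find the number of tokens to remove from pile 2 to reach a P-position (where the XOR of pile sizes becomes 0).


Piles: 54 and 85
Current XOR: 54 XOR 85 = 99 (non-zero, so this is an N-position).
To make the XOR zero, we need to find a move that balances the piles.
For pile 2 (size 85): target = 85 XOR 99 = 54
We reduce pile 2 from 85 to 54.
Tokens removed: 85 - 54 = 31
Verification: 54 XOR 54 = 0

31


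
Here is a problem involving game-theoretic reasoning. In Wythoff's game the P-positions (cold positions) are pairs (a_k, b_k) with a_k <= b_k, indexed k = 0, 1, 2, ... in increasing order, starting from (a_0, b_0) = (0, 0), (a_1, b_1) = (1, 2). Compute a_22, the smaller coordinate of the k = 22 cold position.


By Wythoff's theorem, a_k = floor(k * phi) and b_k = floor(k * phi^2) = a_k + k, where phi = (1 + sqrt(5))/2 is the golden ratio.
phi = (1 + sqrt(5))/2 = 1.618034
k = 22
k * phi = 22 * 1.618034 = 35.596748
a_22 = floor(k * phi) = 35

35


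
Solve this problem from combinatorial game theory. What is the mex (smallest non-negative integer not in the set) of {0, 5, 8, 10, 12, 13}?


Set = {0, 5, 8, 10, 12, 13}
0 is in the set.
1 is NOT in the set. This is the mex.
mex = 1

1


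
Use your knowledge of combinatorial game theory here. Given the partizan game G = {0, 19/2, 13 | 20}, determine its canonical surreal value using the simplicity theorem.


Left options: {0, 19/2, 13}, max = 13
Right options: {20}, min = 20
All options are numbers and max(Left) < min(Right), so by the simplicity theorem the value is the simplest (earliest-born) number strictly between 13 and 20.
Integers 14 through 19 all lie strictly between 13 and 20.
Among integers, the simplest (lowest birthday = smallest |n|; 0 is born on day 0, +-n on day n) is 14.
No non-integer in the interval can be simpler: if x is a non-integer in the interval, then floor(x) or ceil(x) also lies in the interval (the interval contains an integer), and both are proper prefixes of x's sign expansion, i.e. born earlier. So the game value is 14.
Game value = 14

14


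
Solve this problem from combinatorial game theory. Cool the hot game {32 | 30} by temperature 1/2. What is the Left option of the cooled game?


Original game: {32 | 30} (a switch {a | b} with a > b).
Cooling by t (for t below the temperature (a - b)/2 = 1) taxes each move by t: {a | b} cooled by t is {a - t | b + t}.
Cooling amount: t = 1/2
Cooled Left option: 32 - 1/2 = 63/2
Cooled Right option: 30 + 1/2 = 61/2
Cooled game: {63/2 | 61/2}
Left option = 63/2

63/2


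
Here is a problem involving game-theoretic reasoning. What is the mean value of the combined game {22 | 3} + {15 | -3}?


G1 = {22 | 3}, G2 = {15 | -3}
Each is a switch {a | b} with numbers a > b; its mean value is (a + b)/2, and mean value is additive over game sums: m(G1 + G2) = m(G1) + m(G2).
Mean of G1 = (22 + (3))/2 = 25/2 = 25/2
Mean of G2 = (15 + (-3))/2 = 12/2 = 6
Mean of G1 + G2 = 25/2 + 6 = 37/2

37/2


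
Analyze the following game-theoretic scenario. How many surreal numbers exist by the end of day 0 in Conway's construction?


Day 0: {|} = 0 is born. Count = 1.
Day n: the number of surreal numbers born by day n is 2^(n+1) - 1.
By day 0: 2^1 - 1 = 1
By day 0: 1 surreal numbers.

1


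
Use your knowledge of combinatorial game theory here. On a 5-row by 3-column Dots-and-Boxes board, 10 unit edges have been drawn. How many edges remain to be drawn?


Grid: 5 x 3 boxes, i.e. 6 rows and 4 columns of dots.
Horizontal edges: (rows + 1) * cols = 6 * 3 = 18
Vertical edges: rows * (cols + 1) = 5 * 4 = 20
Total edges: 18 + 20 = 38
Edges drawn: 10
Remaining: 38 - 10 = 28

28


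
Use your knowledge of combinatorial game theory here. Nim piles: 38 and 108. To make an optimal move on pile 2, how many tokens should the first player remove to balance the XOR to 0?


Piles: 38 and 108
Current XOR: 38 XOR 108 = 74 (non-zero, so this is an N-position).
To make the XOR zero, we need to find a move that balances the piles.
For pile 2 (size 108): target = 108 XOR 74 = 38
We reduce pile 2 from 108 to 38.
Tokens removed: 108 - 38 = 70
Verification: 38 XOR 38 = 0

70


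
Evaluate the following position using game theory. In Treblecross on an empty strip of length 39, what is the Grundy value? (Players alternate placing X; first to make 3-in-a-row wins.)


Treblecross: place X on empty cells; 3-in-a-row wins.
Playing within two cells of an existing X lets the opponent win at once, so sensible play treats the cells i-2..i+2 around each X as dead. The player left with no safe cell loses, so this is a normal-play take-away game on strips of safe cells.
Placing X at cell i (0-indexed) of a strip of k safe cells leaves independent strips of sizes max(0, i-2) and max(0, k-i-3). Hence G(k) = mex{ G(max(0,i-2)) XOR G(max(0,k-i-3)) : 0 <= i < k }, with G(0) = 0.
G(1): splits (0,0):0^0=0 -> mex({0}) = 1
G(2): splits (0,0):0^0=0 -> mex({0}) = 1
G(3): splits (0,0):0^0=0 -> mex({0}) = 1
G(4): splits (0,1):0^1=1 (0,0):0^0=0 -> mex({0, 1}) = 2
G(5): splits (0,2):0^1=1 (0,1):0^1=1 (0,0):0^0=0 -> mex({0, 1}) = 2
G(6) = mex({1}) = 0
G(7) = mex({0, 1, 2}) = 3
G(8) = mex({0, 1, 2}) = 3
G(9) = mex({0, 2}) = 1
G(10) = mex({0, 2, 3}) = 1
G(11) = mex({0, 3}) = 1
G(12) = mex({1, 3}) = 0
G(13) = mex({0, 1, 2, 3}) = 4
G(14) = mex({0, 1, 2}) = 3
G(15) = mex({0, 1, 2}) = 3
G(16) = mex({0, 1, 2, 4}) = 3
G(17) = mex({0, 1, 3, 4}) = 2
G(18) = mex({0, 1, 3, 4}) = 2
G(19) = mex({0, 1, 3, 5}) = 2
G(20) = mex({0, 1, 2, 3, 5}) = 4
G(21) = mex({0, 1, 2, 3, 5}) = 4
G(22) = mex({1, 2, 6}) = 0
G(23) = mex({0, 1, 2, 3, 4, 6}) = 5
G(24) = mex({0, 1, 2, 3, 4}) = 5
G(25) = mex({0, 1, 3, 4, 7}) = 2
G(26) = mex({0, 1, 3, 4, 5, 7}) = 2
G(27) = mex({0, 1, 3, 5}) = 2
G(28) = mex({0, 1, 2, 5}) = 3
G(29) = mex({0, 1, 2, 4, 5, 6}) = 3
G(30) = mex({1, 2, 4, 6}) = 0
G(31) = mex({0, 1, 2, 3, 4, 6}) = 5
G(32) = mex({1, 2, 3, 4, 7}) = 0
G(33) = mex({0, 3, 7}) = 1
G(34) = mex({0, 2, 3, 5, 7}) = 1
G(35) = mex({0, 2, 3, 5, 6}) = 1
G(36) = mex({0, 1, 2, 5, 6}) = 3
G(37) = mex({0, 1, 2, 4, 5, 6}) = 3
G(38) = mex({0, 1, 2, 4}) = 3
G(39) = mex({0, 1, 2, 3, 4, 7}) = 5
Therefore G(39) = 5.

5


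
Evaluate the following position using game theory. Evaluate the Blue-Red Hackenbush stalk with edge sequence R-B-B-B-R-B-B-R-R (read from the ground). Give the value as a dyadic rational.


Edges (from ground): R-B-B-B-R-B-B-R-R
By Berlekamp's sign-expansion rule, a Blue-Red Hackenbush stalk has the value of the surreal number whose sign sequence is the edge sequence with B -> + and R -> -.
Sign sequence: -+++-++--
Trace the sign expansion in the surreal number tree, starting from 0:
Edge 1: R (sign -) -> bounds (-inf, 0), value = -1
Edge 2: B (sign +) -> bounds (-1, 0), value = -1/2
Edge 3: B (sign +) -> bounds (-1/2, 0), value = -1/4
Edge 4: B (sign +) -> bounds (-1/4, 0), value = -1/8
Edge 5: R (sign -) -> bounds (-1/4, -1/8), value = -3/16
Edge 6: B (sign +) -> bounds (-3/16, -1/8), value = -5/32
Edge 7: B (sign +) -> bounds (-5/32, -1/8), value = -9/64
Edge 8: R (sign -) -> bounds (-5/32, -9/64), value = -19/128
Edge 9: R (sign -) -> bounds (-5/32, -19/128), value = -39/256
Game value = -39/256

-39/256


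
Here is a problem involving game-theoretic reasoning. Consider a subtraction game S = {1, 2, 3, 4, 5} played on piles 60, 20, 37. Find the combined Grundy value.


Subtraction set: {1, 2, 3, 4, 5}
For this subtraction set, G(n) = n mod 6 (period = max + 1 = 6).
Pile 1 (size 60): G(60) = 60 mod 6 = 0
Pile 2 (size 20): G(20) = 20 mod 6 = 2
Pile 3 (size 37): G(37) = 37 mod 6 = 1
Total Grundy value = XOR of all: 0 XOR 2 XOR 1 = 3

3


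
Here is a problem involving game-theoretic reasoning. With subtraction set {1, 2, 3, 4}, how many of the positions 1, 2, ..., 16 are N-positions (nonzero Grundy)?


Subtraction set S = {1, 2, 3, 4}, so G(n) = n mod 5.
G(n) = 0 when n is a multiple of 5.
Multiples of 5 in [1, 16]: 3
N-positions (nonzero Grundy) = 16 - 3 = 13

13


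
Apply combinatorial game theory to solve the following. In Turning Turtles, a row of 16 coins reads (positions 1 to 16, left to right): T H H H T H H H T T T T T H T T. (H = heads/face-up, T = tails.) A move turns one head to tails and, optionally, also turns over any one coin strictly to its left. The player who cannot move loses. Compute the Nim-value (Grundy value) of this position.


Coins: T H H H T H H H T T T T T H T T
Key fact: a single head at position k behaves exactly like a Nim heap of size k (turning it to T and optionally flipping a coin at j < k corresponds to moving the heap from k to j, or to 0), and heads combine as a disjunctive sum (two heads at the same place would cancel, matching j XOR j = 0). So the Nim-value is the XOR of the 1-indexed positions of the heads.
Face-up positions (1-indexed): [2, 3, 4, 6, 7, 8, 14]
XOR 0 with 2: 0 XOR 2 = 2
XOR 2 with 3: 2 XOR 3 = 1
XOR 1 with 4: 1 XOR 4 = 5
XOR 5 with 6: 5 XOR 6 = 3
XOR 3 with 7: 3 XOR 7 = 4
XOR 4 with 8: 4 XOR 8 = 12
XOR 12 with 14: 12 XOR 14 = 2
Nim-value = 2

2


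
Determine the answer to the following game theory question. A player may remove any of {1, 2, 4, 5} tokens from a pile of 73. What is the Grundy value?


The subtraction set is S = {1, 2, 4, 5}.
G(k) = mex{ G(k - s) : s in S, s <= k }. We compute iteratively: G(0) = 0.
G(1) = mex({0}) = 1
G(2) = mex({0, 1}) = 2
G(3) = mex({1, 2}) = 0
G(4) = mex({0, 2}) = 1
G(5) = mex({0, 1}) = 2
G(6) = mex({1, 2}) = 0
G(7) = mex({0, 2}) = 1
Observe that G(3)..G(7) = 0, 1, 2, 0, 1 repeats G(0)..G(4) = 0, 1, 2, 0, 1.
For k >= max(S) = 5, G(k) is determined by the previous 5 values G(k-5)..G(k-1); a window of 5 consecutive values has recurred shifted by 3, so by induction G(k + 3) = G(k) for all k >= 0: the sequence is periodic from the start with period 3.
One period: G(0..2) = 0, 1, 2.
73 mod 3 = 1, so G(73) = G(1) = 1.

1


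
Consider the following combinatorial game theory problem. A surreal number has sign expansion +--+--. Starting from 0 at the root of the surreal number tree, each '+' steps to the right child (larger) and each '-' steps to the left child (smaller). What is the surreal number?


Sign expansion: +--+--
Rule: track bounds (lo, hi), initially (-inf, +inf). On '+', the current value becomes lo and we move to the simplest number in (value, hi): value + 1 if hi = +inf, otherwise the midpoint (value + hi)/2. On '-', the current value becomes hi and we move to value - 1 if lo = -inf, otherwise the midpoint (lo + value)/2.
Start at 0.
Step 1: sign = +, move right. Bounds: (0, +inf). Value = 1
Step 2: sign = -, move left. Bounds: (0, 1). Value = 1/2
Step 3: sign = -, move left. Bounds: (0, 1/2). Value = 1/4
Step 4: sign = +, move right. Bounds: (1/4, 1/2). Value = 3/8
Step 5: sign = -, move left. Bounds: (1/4, 3/8). Value = 5/16
Step 6: sign = -, move left. Bounds: (1/4, 5/16). Value = 9/32
The surreal number with sign expansion +--+-- is 9/32.

9/32


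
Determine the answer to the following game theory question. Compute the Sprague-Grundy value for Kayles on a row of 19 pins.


Kayles: a move removes 1 or 2 adjacent pins from a contiguous row.
Removing pins from a row of k leaves two independent rows (a, b) with a + b = k - 1 (one pin) or a + b = k - 2 (two pins); an end removal gives a = 0.
By Sprague-Grundy, G(k) = mex{ G(a) XOR G(b) } over all these splits. G(0) = 0.
G(1): splits (0,0):0^0=0 -> mex({0}) = 1
G(2): splits (0,1):0^1=1 (0,0):0^0=0 -> mex({0, 1}) = 2
G(3): splits (0,2):0^2=2 (1,1):1^1=0 (0,1):0^1=1 -> mex({0, 1, 2}) = 3
G(4): splits (0,3):0^3=3 (1,2):1^2=3 (0,2):0^2=2 (1,1):1^1=0 -> mex({0, 2, 3}) = 1
G(5): splits (0,4):0^1=1 (1,3):1^3=2 (2,2):2^2=0 (0,3):0^3=3 (1,2):1^2=3 -> mex({0, 1, 2, 3}) = 4
G(6) = mex({0, 1, 2, 4}) = 3
G(7) = mex({0, 1, 3, 4, 5}) = 2
G(8) = mex({0, 2, 3, 5, 6}) = 1
G(9) = mex({0, 1, 2, 3, 6, 7}) = 4
G(10) = mex({0, 1, 3, 4, 5, 7}) = 2
G(11) = mex({0, 1, 2, 3, 4, 5}) = 6
G(12) = mex({0, 1, 2, 3, 5, 6, 7}) = 4
G(13) = mex({0, 2, 3, 4, 6, 7}) = 1
G(14) = mex({0, 1, 4, 5, 6, 7}) = 2
G(15) = mex({0, 1, 2, 3, 4, 5, 6}) = 7
G(16) = mex({0, 2, 3, 5, 6, 7}) = 1
G(17) = mex({0, 1, 2, 3, 5, 6, 7}) = 4
G(18) = mex({0, 1, 2, 4, 5, 6}) = 3
G(19) = mex({0, 1, 3, 4, 5, 7}) = 2
Therefore G(19) = 2.

2


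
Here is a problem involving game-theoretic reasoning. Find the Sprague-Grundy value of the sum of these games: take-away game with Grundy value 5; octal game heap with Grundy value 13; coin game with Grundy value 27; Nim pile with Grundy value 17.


By the Sprague-Grundy theorem, the Grundy value of a sum of games is the XOR of individual Grundy values.
take-away game: Grundy value = 5. Running XOR: 0 XOR 5 = 5
octal game heap: Grundy value = 13. Running XOR: 5 XOR 13 = 8
coin game: Grundy value = 27. Running XOR: 8 XOR 27 = 19
Nim pile: Grundy value = 17. Running XOR: 19 XOR 17 = 2
The combined Grundy value is 2.

2


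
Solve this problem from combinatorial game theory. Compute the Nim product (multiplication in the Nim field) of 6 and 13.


Nim multiplication is bilinear over XOR: (u XOR v) * w = (u*w) XOR (v*w).
So we split each operand into its bit components and XOR the pairwise Nim products.
6 = 2 + 4 (as XOR of powers of 2).
13 = 1 + 4 + 8 (as XOR of powers of 2).
Using the standard Nim-product table on single bits:
  2*2 = 3,   2*4 = 8,   2*8 = 12,
  4*4 = 6,   4*8 = 11,  8*8 = 13,
and  1*x = x (identity), k*l = l*k (commutative).
Pairwise Nim products:
  2 * 1 = 2
  2 * 4 = 8
  2 * 8 = 12
  4 * 1 = 4
  4 * 4 = 6
  4 * 8 = 11
XOR them: 2 XOR 8 XOR 12 XOR 4 XOR 6 XOR 11 = 15.
Result: 6 * 13 = 15 (in Nim).

15


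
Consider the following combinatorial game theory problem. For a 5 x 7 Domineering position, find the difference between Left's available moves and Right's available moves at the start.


Board is 5 x 7 (rows x cols).
Left (vertical) placements: (rows-1) * cols = 4 * 7 = 28
Right (horizontal) placements: rows * (cols-1) = 5 * 6 = 30
Advantage = Left - Right = 28 - 30 = -2

-2


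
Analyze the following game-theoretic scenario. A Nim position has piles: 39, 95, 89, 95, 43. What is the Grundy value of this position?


We need the XOR (exclusive or) of all pile sizes.
After XOR-ing pile 1 (size 39): 0 XOR 39 = 39
After XOR-ing pile 2 (size 95): 39 XOR 95 = 120
After XOR-ing pile 3 (size 89): 120 XOR 89 = 33
After XOR-ing pile 4 (size 95): 33 XOR 95 = 126
After XOR-ing pile 5 (size 43): 126 XOR 43 = 85
The Nim-value of this position is 85.

85


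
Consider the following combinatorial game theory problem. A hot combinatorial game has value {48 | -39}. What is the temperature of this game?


The game is {48 | -39}, a switch {a | b} with numbers a > b.
Cooling {a | b} by t gives {a - t | b + t}, which stops being hot when a - t = b + t, i.e. at t = (a - b)/2. So the temperature of a switch is (a - b)/2.
Temperature = (Left option - Right option) / 2
= (48 - (-39)) / 2
= 87 / 2
= 87/2

87/2


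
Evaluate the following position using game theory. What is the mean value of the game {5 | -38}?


Game = {5 | -38}, a switch {a | b} with numbers a > b.
Its thermograph has left wall a - t and right wall b + t, which meet at t = (a - b)/2, where both equal (a + b)/2. So the mast (mean value) is at (a + b)/2.
Mean = (5 + (-38))/2 = -33/2 = -33/2

-33/2


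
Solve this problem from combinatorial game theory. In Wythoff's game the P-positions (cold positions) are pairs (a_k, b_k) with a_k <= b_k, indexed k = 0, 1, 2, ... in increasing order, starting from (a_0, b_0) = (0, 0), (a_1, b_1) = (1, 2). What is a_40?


By Wythoff's theorem, a_k = floor(k * phi) and b_k = floor(k * phi^2) = a_k + k, where phi = (1 + sqrt(5))/2 is the golden ratio.
phi = (1 + sqrt(5))/2 = 1.618034
k = 40
k * phi = 40 * 1.618034 = 64.721360
a_40 = floor(k * phi) = 64

64


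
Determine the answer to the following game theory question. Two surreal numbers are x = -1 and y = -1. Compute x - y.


x = -1, y = -1
x - y = -1 - -1 = 0

0


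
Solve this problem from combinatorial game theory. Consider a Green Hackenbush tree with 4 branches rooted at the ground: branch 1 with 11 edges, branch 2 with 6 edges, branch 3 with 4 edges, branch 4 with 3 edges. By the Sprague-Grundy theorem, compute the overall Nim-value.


The tree has 4 branches from the ground vertex.
In Green Hackenbush, the Nim-value of a simple path of length k is k.
Branch 1: length 11, Nim-value = 11
Branch 2: length 6, Nim-value = 6
Branch 3: length 4, Nim-value = 4
Branch 4: length 3, Nim-value = 3
Total Nim-value = XOR of all branch values:
0 XOR 11 = 11
11 XOR 6 = 13
13 XOR 4 = 9
9 XOR 3 = 10
Nim-value of the tree = 10

10


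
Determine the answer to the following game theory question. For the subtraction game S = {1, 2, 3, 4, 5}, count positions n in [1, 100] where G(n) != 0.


Subtraction set S = {1, 2, 3, 4, 5}, so G(n) = n mod 6.
G(n) = 0 when n is a multiple of 6.
Multiples of 6 in [1, 100]: 16
N-positions (nonzero Grundy) = 100 - 16 = 84

84


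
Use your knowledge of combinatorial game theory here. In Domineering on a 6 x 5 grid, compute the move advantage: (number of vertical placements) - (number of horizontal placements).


Board is 6 x 5 (rows x cols).
Left (vertical) placements: (rows-1) * cols = 5 * 5 = 25
Right (horizontal) placements: rows * (cols-1) = 6 * 4 = 24
Advantage = Left - Right = 25 - 24 = 1

1


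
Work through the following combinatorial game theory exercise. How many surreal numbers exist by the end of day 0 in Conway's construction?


Day 0: {|} = 0 is born. Count = 1.
Day n: the number of surreal numbers born by day n is 2^(n+1) - 1.
By day 0: 2^1 - 1 = 1
By day 0: 1 surreal numbers.

1


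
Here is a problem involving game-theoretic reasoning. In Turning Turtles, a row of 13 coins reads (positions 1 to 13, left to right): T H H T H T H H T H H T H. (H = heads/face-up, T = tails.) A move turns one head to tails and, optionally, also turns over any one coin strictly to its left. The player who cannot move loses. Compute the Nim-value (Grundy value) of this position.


Coins: T H H T H T H H T H H T H
Key fact: a single head at position k behaves exactly like a Nim heap of size k (turning it to T and optionally flipping a coin at j < k corresponds to moving the heap from k to j, or to 0), and heads combine as a disjunctive sum (two heads at the same place would cancel, matching j XOR j = 0). So the Nim-value is the XOR of the 1-indexed positions of the heads.
Face-up positions (1-indexed): [2, 3, 5, 7, 8, 10, 11, 13]
XOR 0 with 2: 0 XOR 2 = 2
XOR 2 with 3: 2 XOR 3 = 1
XOR 1 with 5: 1 XOR 5 = 4
XOR 4 with 7: 4 XOR 7 = 3
XOR 3 with 8: 3 XOR 8 = 11
XOR 11 with 10: 11 XOR 10 = 1
XOR 1 with 11: 1 XOR 11 = 10
XOR 10 with 13: 10 XOR 13 = 7
Nim-value = 7

7


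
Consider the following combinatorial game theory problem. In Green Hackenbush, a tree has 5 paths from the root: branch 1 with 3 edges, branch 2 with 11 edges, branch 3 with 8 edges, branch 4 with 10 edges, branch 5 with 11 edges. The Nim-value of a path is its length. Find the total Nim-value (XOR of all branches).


The tree has 5 branches from the ground vertex.
In Green Hackenbush, the Nim-value of a simple path of length k is k.
Branch 1: length 3, Nim-value = 3
Branch 2: length 11, Nim-value = 11
Branch 3: length 8, Nim-value = 8
Branch 4: length 10, Nim-value = 10
Branch 5: length 11, Nim-value = 11
Total Nim-value = XOR of all branch values:
0 XOR 3 = 3
3 XOR 11 = 8
8 XOR 8 = 0
0 XOR 10 = 10
10 XOR 11 = 1
Nim-value of the tree = 1

1


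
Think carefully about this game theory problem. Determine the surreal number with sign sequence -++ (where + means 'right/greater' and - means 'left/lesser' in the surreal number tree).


Sign expansion: -++
Rule: track bounds (lo, hi), initially (-inf, +inf). On '+', the current value becomes lo and we move to the simplest number in (value, hi): value + 1 if hi = +inf, otherwise the midpoint (value + hi)/2. On '-', the current value becomes hi and we move to value - 1 if lo = -inf, otherwise the midpoint (lo + value)/2.
Start at 0.
Step 1: sign = -, move left. Bounds: (-inf, 0). Value = -1
Step 2: sign = +, move right. Bounds: (-1, 0). Value = -1/2
Step 3: sign = +, move right. Bounds: (-1/2, 0). Value = -1/4
The surreal number with sign expansion -++ is -1/4.

-1/4


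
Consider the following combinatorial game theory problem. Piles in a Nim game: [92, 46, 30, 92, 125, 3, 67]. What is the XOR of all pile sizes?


We need the XOR (exclusive or) of all pile sizes.
After XOR-ing pile 1 (size 92): 0 XOR 92 = 92
After XOR-ing pile 2 (size 46): 92 XOR 46 = 114
After XOR-ing pile 3 (size 30): 114 XOR 30 = 108
After XOR-ing pile 4 (size 92): 108 XOR 92 = 48
After XOR-ing pile 5 (size 125): 48 XOR 125 = 77
After XOR-ing pile 6 (size 3): 77 XOR 3 = 78
After XOR-ing pile 7 (size 67): 78 XOR 67 = 13
The Nim-value of this position is 13.

13


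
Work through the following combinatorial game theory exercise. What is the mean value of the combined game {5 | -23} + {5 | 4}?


G1 = {5 | -23}, G2 = {5 | 4}
Each is a switch {a | b} with numbers a > b; its mean value is (a + b)/2, and mean value is additive over game sums: m(G1 + G2) = m(G1) + m(G2).
Mean of G1 = (5 + (-23))/2 = -18/2 = -9
Mean of G2 = (5 + (4))/2 = 9/2 = 9/2
Mean of G1 + G2 = -9 + 9/2 = -9/2

-9/2


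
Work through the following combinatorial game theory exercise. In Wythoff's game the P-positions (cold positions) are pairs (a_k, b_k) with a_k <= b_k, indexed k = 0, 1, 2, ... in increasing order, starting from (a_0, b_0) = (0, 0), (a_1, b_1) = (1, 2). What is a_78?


By Wythoff's theorem, a_k = floor(k * phi) and b_k = floor(k * phi^2) = a_k + k, where phi = (1 + sqrt(5))/2 is the golden ratio.
phi = (1 + sqrt(5))/2 = 1.618034
k = 78
k * phi = 78 * 1.618034 = 126.206651
a_78 = floor(k * phi) = 126

126


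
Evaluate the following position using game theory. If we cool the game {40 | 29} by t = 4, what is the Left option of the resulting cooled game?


Original game: {40 | 29} (a switch {a | b} with a > b).
Cooling by t (for t below the temperature (a - b)/2 = 11/2) taxes each move by t: {a | b} cooled by t is {a - t | b + t}.
Cooling amount: t = 4
Cooled Left option: 40 - 4 = 36
Cooled Right option: 29 + 4 = 33
Cooled game: {36 | 33}
Left option = 36

36


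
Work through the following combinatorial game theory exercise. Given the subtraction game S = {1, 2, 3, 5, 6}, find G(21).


The subtraction set is S = {1, 2, 3, 5, 6}.
G(k) = mex{ G(k - s) : s in S, s <= k }. We compute iteratively: G(0) = 0.
G(1) = mex({0}) = 1
G(2) = mex({0, 1}) = 2
G(3) = mex({0, 1, 2}) = 3
G(4) = mex({1, 2, 3}) = 0
G(5) = mex({0, 2, 3}) = 1
G(6) = mex({0, 1, 3}) = 2
G(7) = mex({0, 1, 2}) = 3
G(8) = mex({1, 2, 3}) = 0
G(9) = mex({0, 2, 3}) = 1
Observe that G(4)..G(9) = 0, 1, 2, 3, 0, 1 repeats G(0)..G(5) = 0, 1, 2, 3, 0, 1.
For k >= max(S) = 6, G(k) is determined by the previous 6 values G(k-6)..G(k-1); a window of 6 consecutive values has recurred shifted by 4, so by induction G(k + 4) = G(k) for all k >= 0: the sequence is periodic from the start with period 4.
One period: G(0..3) = 0, 1, 2, 3.
21 mod 4 = 1, so G(21) = G(1) = 1.

1


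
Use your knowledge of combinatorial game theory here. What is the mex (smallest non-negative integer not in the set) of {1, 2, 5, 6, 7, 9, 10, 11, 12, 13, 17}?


Set = {1, 2, 5, 6, 7, 9, 10, 11, 12, 13, 17}
0 is NOT in the set. This is the mex.
mex = 0

0


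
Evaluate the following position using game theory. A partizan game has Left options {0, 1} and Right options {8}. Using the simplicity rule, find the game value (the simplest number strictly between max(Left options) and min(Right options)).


Left options: {0, 1}, max = 1
Right options: {8}, min = 8
All options are numbers and max(Left) < min(Right), so by the simplicity theorem the value is the simplest (earliest-born) number strictly between 1 and 8.
Integers 2 through 7 all lie strictly between 1 and 8.
Among integers, the simplest (lowest birthday = smallest |n|; 0 is born on day 0, +-n on day n) is 2.
No non-integer in the interval can be simpler: if x is a non-integer in the interval, then floor(x) or ceil(x) also lies in the interval (the interval contains an integer), and both are proper prefixes of x's sign expansion, i.e. born earlier. So the game value is 2.
Game value = 2

2


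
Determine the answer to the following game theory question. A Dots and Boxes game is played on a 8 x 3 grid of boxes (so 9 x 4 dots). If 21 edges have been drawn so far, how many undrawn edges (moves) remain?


Grid: 8 x 3 boxes, i.e. 9 rows and 4 columns of dots.
Horizontal edges: (rows + 1) * cols = 9 * 3 = 27
Vertical edges: rows * (cols + 1) = 8 * 4 = 32
Total edges: 27 + 32 = 59
Edges drawn: 21
Remaining: 59 - 21 = 38

38


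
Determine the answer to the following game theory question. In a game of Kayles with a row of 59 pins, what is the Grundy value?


Kayles: a move removes 1 or 2 adjacent pins from a contiguous row.
Removing pins from a row of k leaves two independent rows (a, b) with a + b = k - 1 (one pin) or a + b = k - 2 (two pins); an end removal gives a = 0.
By Sprague-Grundy, G(k) = mex{ G(a) XOR G(b) } over all these splits. G(0) = 0.
G(1): splits (0,0):0^0=0 -> mex({0}) = 1
G(2): splits (0,1):0^1=1 (0,0):0^0=0 -> mex({0, 1}) = 2
G(3): splits (0,2):0^2=2 (1,1):1^1=0 (0,1):0^1=1 -> mex({0, 1, 2}) = 3
G(4): splits (0,3):0^3=3 (1,2):1^2=3 (0,2):0^2=2 (1,1):1^1=0 -> mex({0, 2, 3}) = 1
G(5): splits (0,4):0^1=1 (1,3):1^3=2 (2,2):2^2=0 (0,3):0^3=3 (1,2):1^2=3 -> mex({0, 1, 2, 3}) = 4
G(6) = mex({0, 1, 2, 4}) = 3
G(7) = mex({0, 1, 3, 4, 5}) = 2
G(8) = mex({0, 2, 3, 5, 6}) = 1
G(9) = mex({0, 1, 2, 3, 6, 7}) = 4
G(10) = mex({0, 1, 3, 4, 5, 7}) = 2
G(11) = mex({0, 1, 2, 3, 4, 5}) = 6
G(12) = mex({0, 1, 2, 3, 5, 6, 7}) = 4
G(13) = mex({0, 2, 3, 4, 6, 7}) = 1
G(14) = mex({0, 1, 4, 5, 6, 7}) = 2
G(15) = mex({0, 1, 2, 3, 4, 5, 6}) = 7
G(16) = mex({0, 2, 3, 5, 6, 7}) = 1
G(17) = mex({0, 1, 2, 3, 5, 6, 7}) = 4
G(18) = mex({0, 1, 2, 4, 5, 6}) = 3
G(19) = mex({0, 1, 3, 4, 5, 7}) = 2
G(20) = mex({0, 2, 3, 4, 5, 6, 7}) = 1
G(21) = mex({0, 1, 2, 3, 5, 6, 7}) = 4
G(22) = mex({0, 1, 2, 3, 4, 5, 7}) = 6
G(23) = mex({0, 1, 2, 3, 4, 5, 6}) = 7
G(24) = mex({0, 1, 2, 3, 5, 6, 7}) = 4
G(25) = mex({0, 2, 3, 4, 6, 7}) = 1
G(26) = mex({0, 1, 3, 4, 5, 6, 7}) = 2
G(27) = mex({0, 1, 2, 3, 4, 5, 6, 7}) = 8
G(28) = mex({0, 1, 2, 3, 4, 6, 7, 8}) = 5
G(29) = mex({0, 1, 2, 3, 5, 6, 7, 8, 9}) = 4
G(30) = mex({0, 1, 2, 3, 4, 5, 6, 9, 10}) = 7
G(31) = mex({0, 1, 3, 4, 5, 7, 10, 11}) = 2
G(32) = mex({0, 2, 3, 4, 5, 6, 7, 9, 11}) = 1
G(33) = mex({0, 1, 2, 3, 4, 5, 6, 7, 9, 12}) = 8
G(34) = mex({0, 1, 2, 3, 4, 5, 7, 8, 11, 12}) = 6
G(35) = mex({0, 1, 2, 3, 4, 5, 6, 8, 9, 10, 11}) = 7
G(36) = mex({0, 1, 2, 3, 5, 6, 7, 9, 10}) = 4
G(37) = mex({0, 2, 3, 4, 6, 7, 9, 10, 11, 12}) = 1
G(38) = mex({0, 1, 3, 4, 5, 6, 7, 9, 10, 11, 12}) = 2
G(39) = mex({0, 1, 2, 4, 5, 6, 7, 9, 10, 12, 14}) = 3
G(40) = mex({0, 2, 3, 4, 6, 7, 11, 12, 14}) = 1
G(41) = mex({0, 1, 2, 3, 5, 6, 7, 9, 10, 11, 12}) = 4
G(42) = mex({0, 1, 2, 3, 4, 5, 6, 9, 10}) = 7
G(43) = mex({0, 1, 3, 4, 5, 7, 9, 10, 12, 15}) = 2
G(44) = mex({0, 2, 3, 4, 5, 6, 7, 9, 10, 12, 15}) = 1
G(45) = mex({0, 1, 2, 3, 4, 5, 6, 7, 9, 10, 12, 14}) = 8
G(46) = mex({0, 1, 3, 4, 5, 7, 8, 11, 12, 14}) = 2
G(47) = mex({0, 1, 2, 3, 4, 5, 6, 8, 9, 10, 11, 12}) = 7
G(48) = mex({0, 1, 2, 3, 5, 6, 7, 9, 10}) = 4
G(49) = mex({0, 2, 3, 4, 6, 7, 9, 10, 11, 12, 15}) = 1
G(50) = mex({0, 1, 4, 5, 6, 7, 9, 11, 12, 14, 15}) = 2
G(51) = mex({0, 1, 2, 3, 4, 5, 6, 7, 9, 12, 14, 15}) = 8
G(52) = mex({0, 2, 3, 4, 5, 6, 7, 8, 11, 12, 15}) = 1
G(53) = mex({0, 1, 2, 3, 5, 6, 7, 8, 9, 10, 11, 12}) = 4
G(54) = mex({0, 1, 2, 3, 4, 5, 6, 9, 10}) = 7
G(55) = mex({0, 1, 3, 4, 5, 7, 9, 10, 11, 12}) = 2
G(56) = mex({0, 2, 3, 4, 5, 6, 7, 9, 10, 11, 12, 13, 14}) = 1
G(57) = mex({0, 1, 2, 3, 5, 6, 7, 9, 10, 12, 13, 14, 15}) = 4
G(58) = mex({0, 1, 3, 4, 5, 7, 11, 12, 14, 15}) = 2
G(59) = mex({0, 1, 2, 3, 4, 5, 6, 9, 10, 11, 12, 15}) = 7
Therefore G(59) = 7.

7


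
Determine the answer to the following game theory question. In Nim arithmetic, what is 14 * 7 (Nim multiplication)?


Nim multiplication is bilinear over XOR: (u XOR v) * w = (u*w) XOR (v*w).
So we split each operand into its bit components and XOR the pairwise Nim products.
14 = 2 + 4 + 8 (as XOR of powers of 2).
7 = 1 + 2 + 4 (as XOR of powers of 2).
Using the standard Nim-product table on single bits:
  2*2 = 3,   2*4 = 8,   2*8 = 12,
  4*4 = 6,   4*8 = 11,  8*8 = 13,
and  1*x = x (identity), k*l = l*k (commutative).
Pairwise Nim products:
  2 * 1 = 2
  2 * 2 = 3
  2 * 4 = 8
  4 * 1 = 4
  4 * 2 = 8
  4 * 4 = 6
  8 * 1 = 8
  8 * 2 = 12
  8 * 4 = 11
XOR them: 2 XOR 3 XOR 8 XOR 4 XOR 8 XOR 6 XOR 8 XOR 12 XOR 11 = 12.
Result: 14 * 7 = 12 (in Nim).

12


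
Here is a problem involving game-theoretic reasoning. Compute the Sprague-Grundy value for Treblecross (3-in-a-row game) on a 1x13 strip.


Treblecross: place X on empty cells; 3-in-a-row wins.
Playing within two cells of an existing X lets the opponent win at once, so sensible play treats the cells i-2..i+2 around each X as dead. The player left with no safe cell loses, so this is a normal-play take-away game on strips of safe cells.
Placing X at cell i (0-indexed) of a strip of k safe cells leaves independent strips of sizes max(0, i-2) and max(0, k-i-3). Hence G(k) = mex{ G(max(0,i-2)) XOR G(max(0,k-i-3)) : 0 <= i < k }, with G(0) = 0.
G(1): splits (0,0):0^0=0 -> mex({0}) = 1
G(2): splits (0,0):0^0=0 -> mex({0}) = 1
G(3): splits (0,0):0^0=0 -> mex({0}) = 1
G(4): splits (0,1):0^1=1 (0,0):0^0=0 -> mex({0, 1}) = 2
G(5): splits (0,2):0^1=1 (0,1):0^1=1 (0,0):0^0=0 -> mex({0, 1}) = 2
G(6) = mex({1}) = 0
G(7) = mex({0, 1, 2}) = 3
G(8) = mex({0, 1, 2}) = 3
G(9) = mex({0, 2}) = 1
G(10) = mex({0, 2, 3}) = 1
G(11) = mex({0, 3}) = 1
G(12) = mex({1, 3}) = 0
G(13) = mex({0, 1, 2, 3}) = 4
Therefore G(13) = 4.

4


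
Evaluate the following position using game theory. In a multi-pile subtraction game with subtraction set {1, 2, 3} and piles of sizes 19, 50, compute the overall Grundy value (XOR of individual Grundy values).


Subtraction set: {1, 2, 3}
For this subtraction set, G(n) = n mod 4 (period = max + 1 = 4).
Pile 1 (size 19): G(19) = 19 mod 4 = 3
Pile 2 (size 50): G(50) = 50 mod 4 = 2
Total Grundy value = XOR of all: 3 XOR 2 = 1

1


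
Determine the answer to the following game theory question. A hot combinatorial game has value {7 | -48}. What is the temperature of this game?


The game is {7 | -48}, a switch {a | b} with numbers a > b.
Cooling {a | b} by t gives {a - t | b + t}, which stops being hot when a - t = b + t, i.e. at t = (a - b)/2. So the temperature of a switch is (a - b)/2.
Temperature = (Left option - Right option) / 2
= (7 - (-48)) / 2
= 55 / 2
= 55/2

55/2


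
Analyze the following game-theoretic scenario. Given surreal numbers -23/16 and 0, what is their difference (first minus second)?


x = -23/16, y = 0
Converting to common denominator: 16
x = -23/16, y = 0/16
x - y = -23/16 - 0 = -23/16

-23/16


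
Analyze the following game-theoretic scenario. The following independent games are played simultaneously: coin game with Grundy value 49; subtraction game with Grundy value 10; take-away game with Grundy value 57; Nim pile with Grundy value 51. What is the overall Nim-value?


By the Sprague-Grundy theorem, the Grundy value of a sum of games is the XOR of individual Grundy values.
coin game: Grundy value = 49. Running XOR: 0 XOR 49 = 49
subtraction game: Grundy value = 10. Running XOR: 49 XOR 10 = 59
take-away game: Grundy value = 57. Running XOR: 59 XOR 57 = 2
Nim pile: Grundy value = 51. Running XOR: 2 XOR 51 = 49
The combined Grundy value is 49.

49


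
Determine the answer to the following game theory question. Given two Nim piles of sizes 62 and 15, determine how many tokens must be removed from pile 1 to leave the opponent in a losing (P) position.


Piles: 62 and 15
Current XOR: 62 XOR 15 = 49 (non-zero, so this is an N-position).
To make the XOR zero, we need to find a move that balances the piles.
For pile 1 (size 62): target = 62 XOR 49 = 15
We reduce pile 1 from 62 to 15.
Tokens removed: 62 - 15 = 47
Verification: 15 XOR 15 = 0

47


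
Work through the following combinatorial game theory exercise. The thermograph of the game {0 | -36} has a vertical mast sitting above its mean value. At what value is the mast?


Game = {0 | -36}, a switch {a | b} with numbers a > b.
Its thermograph has left wall a - t and right wall b + t, which meet at t = (a - b)/2, where both equal (a + b)/2. So the mast (mean value) is at (a + b)/2.
Mean = (0 + (-36))/2 = -36/2 = -18

-18


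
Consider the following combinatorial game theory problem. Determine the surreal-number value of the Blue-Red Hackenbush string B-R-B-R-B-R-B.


Edges (from ground): B-R-B-R-B-R-B
By Berlekamp's sign-expansion rule, a Blue-Red Hackenbush stalk has the value of the surreal number whose sign sequence is the edge sequence with B -> + and R -> -.
Sign sequence: +-+-+-+
Trace the sign expansion in the surreal number tree, starting from 0:
Edge 1: B (sign +) -> bounds (0, +inf), value = 1
Edge 2: R (sign -) -> bounds (0, 1), value = 1/2
Edge 3: B (sign +) -> bounds (1/2, 1), value = 3/4
Edge 4: R (sign -) -> bounds (1/2, 3/4), value = 5/8
Edge 5: B (sign +) -> bounds (5/8, 3/4), value = 11/16
Edge 6: R (sign -) -> bounds (5/8, 11/16), value = 21/32
Edge 7: B (sign +) -> bounds (21/32, 11/16), value = 43/64
Game value = 43/64

43/64


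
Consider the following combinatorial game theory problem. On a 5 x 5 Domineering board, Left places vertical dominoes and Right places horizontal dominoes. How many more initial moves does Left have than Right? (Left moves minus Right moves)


Board is 5 x 5 (rows x cols).
Left (vertical) placements: (rows-1) * cols = 4 * 5 = 20
Right (horizontal) placements: rows * (cols-1) = 5 * 4 = 20
Advantage = Left - Right = 20 - 20 = 0

0


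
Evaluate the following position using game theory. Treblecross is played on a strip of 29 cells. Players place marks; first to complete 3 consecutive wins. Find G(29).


Treblecross: place X on empty cells; 3-in-a-row wins.
Playing within two cells of an existing X lets the opponent win at once, so sensible play treats the cells i-2..i+2 around each X as dead. The player left with no safe cell loses, so this is a normal-play take-away game on strips of safe cells.
Placing X at cell i (0-indexed) of a strip of k safe cells leaves independent strips of sizes max(0, i-2) and max(0, k-i-3). Hence G(k) = mex{ G(max(0,i-2)) XOR G(max(0,k-i-3)) : 0 <= i < k }, with G(0) = 0.
G(1): splits (0,0):0^0=0 -> mex({0}) = 1
G(2): splits (0,0):0^0=0 -> mex({0}) = 1
G(3): splits (0,0):0^0=0 -> mex({0}) = 1
G(4): splits (0,1):0^1=1 (0,0):0^0=0 -> mex({0, 1}) = 2
G(5): splits (0,2):0^1=1 (0,1):0^1=1 (0,0):0^0=0 -> mex({0, 1}) = 2
G(6) = mex({1}) = 0
G(7) = mex({0, 1, 2}) = 3
G(8) = mex({0, 1, 2}) = 3
G(9) = mex({0, 2}) = 1
G(10) = mex({0, 2, 3}) = 1
G(11) = mex({0, 3}) = 1
G(12) = mex({1, 3}) = 0
G(13) = mex({0, 1, 2, 3}) = 4
G(14) = mex({0, 1, 2}) = 3
G(15) = mex({0, 1, 2}) = 3
G(16) = mex({0, 1, 2, 4}) = 3
G(17) = mex({0, 1, 3, 4}) = 2
G(18) = mex({0, 1, 3, 4}) = 2
G(19) = mex({0, 1, 3, 5}) = 2
G(20) = mex({0, 1, 2, 3, 5}) = 4
G(21) = mex({0, 1, 2, 3, 5}) = 4
G(22) = mex({1, 2, 6}) = 0
G(23) = mex({0, 1, 2, 3, 4, 6}) = 5
G(24) = mex({0, 1, 2, 3, 4}) = 5
G(25) = mex({0, 1, 3, 4, 7}) = 2
G(26) = mex({0, 1, 3, 4, 5, 7}) = 2
G(27) = mex({0, 1, 3, 5}) = 2
G(28) = mex({0, 1, 2, 5}) = 3
G(29) = mex({0, 1, 2, 4, 5, 6}) = 3
Therefore G(29) = 3.

3


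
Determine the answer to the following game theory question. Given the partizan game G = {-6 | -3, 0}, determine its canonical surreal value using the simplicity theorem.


Left options: {-6}, max = -6
Right options: {-3, 0}, min = -3
All options are numbers and max(Left) < min(Right), so by the simplicity theorem the value is the simplest (earliest-born) number strictly between -6 and -3.
Integers -5 through -4 all lie strictly between -6 and -3.
Among integers, the simplest (lowest birthday = smallest |n|; 0 is born on day 0, +-n on day n) is -4.
No non-integer in the interval can be simpler: if x is a non-integer in the interval, then floor(x) or ceil(x) also lies in the interval (the interval contains an integer), and both are proper prefixes of x's sign expansion, i.e. born earlier. So the game value is -4.
Game value = -4

-4
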